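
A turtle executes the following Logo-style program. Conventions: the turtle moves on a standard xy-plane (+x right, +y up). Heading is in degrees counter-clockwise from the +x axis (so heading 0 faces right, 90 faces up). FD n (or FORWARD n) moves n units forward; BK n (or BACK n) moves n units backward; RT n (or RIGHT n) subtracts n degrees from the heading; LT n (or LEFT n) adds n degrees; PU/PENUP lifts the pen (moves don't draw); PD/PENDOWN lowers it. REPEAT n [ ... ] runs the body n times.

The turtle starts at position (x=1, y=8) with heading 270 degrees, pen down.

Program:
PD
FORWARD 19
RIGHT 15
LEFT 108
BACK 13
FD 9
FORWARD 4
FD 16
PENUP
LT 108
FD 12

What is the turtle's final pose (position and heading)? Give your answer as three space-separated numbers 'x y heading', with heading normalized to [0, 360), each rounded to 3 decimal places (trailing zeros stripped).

Answer: 12.678 1.04 111

Derivation:
Executing turtle program step by step:
Start: pos=(1,8), heading=270, pen down
PD: pen down
FD 19: (1,8) -> (1,-11) [heading=270, draw]
RT 15: heading 270 -> 255
LT 108: heading 255 -> 3
BK 13: (1,-11) -> (-11.982,-11.68) [heading=3, draw]
FD 9: (-11.982,-11.68) -> (-2.995,-11.209) [heading=3, draw]
FD 4: (-2.995,-11.209) -> (1,-11) [heading=3, draw]
FD 16: (1,-11) -> (16.978,-10.163) [heading=3, draw]
PU: pen up
LT 108: heading 3 -> 111
FD 12: (16.978,-10.163) -> (12.678,1.04) [heading=111, move]
Final: pos=(12.678,1.04), heading=111, 5 segment(s) drawn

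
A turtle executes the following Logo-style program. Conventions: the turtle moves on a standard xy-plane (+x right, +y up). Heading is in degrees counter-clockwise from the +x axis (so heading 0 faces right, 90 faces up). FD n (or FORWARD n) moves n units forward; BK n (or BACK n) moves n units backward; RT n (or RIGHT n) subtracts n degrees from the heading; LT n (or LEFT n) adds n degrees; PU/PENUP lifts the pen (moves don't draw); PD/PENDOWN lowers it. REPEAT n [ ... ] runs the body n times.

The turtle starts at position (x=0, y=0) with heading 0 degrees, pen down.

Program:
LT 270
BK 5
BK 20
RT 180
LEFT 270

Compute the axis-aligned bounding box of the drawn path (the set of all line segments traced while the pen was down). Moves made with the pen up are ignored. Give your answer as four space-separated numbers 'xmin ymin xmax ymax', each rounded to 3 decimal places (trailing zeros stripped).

Executing turtle program step by step:
Start: pos=(0,0), heading=0, pen down
LT 270: heading 0 -> 270
BK 5: (0,0) -> (0,5) [heading=270, draw]
BK 20: (0,5) -> (0,25) [heading=270, draw]
RT 180: heading 270 -> 90
LT 270: heading 90 -> 0
Final: pos=(0,25), heading=0, 2 segment(s) drawn

Segment endpoints: x in {0, 0, 0}, y in {0, 5, 25}
xmin=0, ymin=0, xmax=0, ymax=25

Answer: 0 0 0 25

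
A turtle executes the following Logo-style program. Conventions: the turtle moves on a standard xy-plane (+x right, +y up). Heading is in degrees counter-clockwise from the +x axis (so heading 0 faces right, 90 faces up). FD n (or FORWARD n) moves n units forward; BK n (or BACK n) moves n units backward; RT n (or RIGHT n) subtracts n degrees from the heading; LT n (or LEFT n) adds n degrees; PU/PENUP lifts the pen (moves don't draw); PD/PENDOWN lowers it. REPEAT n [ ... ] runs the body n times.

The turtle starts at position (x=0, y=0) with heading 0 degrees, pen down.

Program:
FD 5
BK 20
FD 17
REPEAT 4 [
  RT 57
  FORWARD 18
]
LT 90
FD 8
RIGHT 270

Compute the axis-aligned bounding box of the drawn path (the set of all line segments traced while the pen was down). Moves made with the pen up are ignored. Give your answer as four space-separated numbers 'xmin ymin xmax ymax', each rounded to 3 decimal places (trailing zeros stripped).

Executing turtle program step by step:
Start: pos=(0,0), heading=0, pen down
FD 5: (0,0) -> (5,0) [heading=0, draw]
BK 20: (5,0) -> (-15,0) [heading=0, draw]
FD 17: (-15,0) -> (2,0) [heading=0, draw]
REPEAT 4 [
  -- iteration 1/4 --
  RT 57: heading 0 -> 303
  FD 18: (2,0) -> (11.804,-15.096) [heading=303, draw]
  -- iteration 2/4 --
  RT 57: heading 303 -> 246
  FD 18: (11.804,-15.096) -> (4.482,-31.54) [heading=246, draw]
  -- iteration 3/4 --
  RT 57: heading 246 -> 189
  FD 18: (4.482,-31.54) -> (-13.296,-34.356) [heading=189, draw]
  -- iteration 4/4 --
  RT 57: heading 189 -> 132
  FD 18: (-13.296,-34.356) -> (-25.34,-20.979) [heading=132, draw]
]
LT 90: heading 132 -> 222
FD 8: (-25.34,-20.979) -> (-31.286,-26.332) [heading=222, draw]
RT 270: heading 222 -> 312
Final: pos=(-31.286,-26.332), heading=312, 8 segment(s) drawn

Segment endpoints: x in {-31.286, -25.34, -15, -13.296, 0, 2, 4.482, 5, 11.804}, y in {-34.356, -31.54, -26.332, -20.979, -15.096, 0}
xmin=-31.286, ymin=-34.356, xmax=11.804, ymax=0

Answer: -31.286 -34.356 11.804 0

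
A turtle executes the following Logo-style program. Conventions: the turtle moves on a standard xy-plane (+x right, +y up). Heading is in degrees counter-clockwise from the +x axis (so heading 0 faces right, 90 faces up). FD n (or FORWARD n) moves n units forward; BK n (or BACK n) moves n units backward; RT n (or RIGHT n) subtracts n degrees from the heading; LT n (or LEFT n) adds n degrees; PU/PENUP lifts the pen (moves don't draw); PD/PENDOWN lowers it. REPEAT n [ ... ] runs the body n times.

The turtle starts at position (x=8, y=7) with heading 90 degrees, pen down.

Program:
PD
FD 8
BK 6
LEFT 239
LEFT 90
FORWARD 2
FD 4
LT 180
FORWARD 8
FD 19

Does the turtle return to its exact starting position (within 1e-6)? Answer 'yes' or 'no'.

Executing turtle program step by step:
Start: pos=(8,7), heading=90, pen down
PD: pen down
FD 8: (8,7) -> (8,15) [heading=90, draw]
BK 6: (8,15) -> (8,9) [heading=90, draw]
LT 239: heading 90 -> 329
LT 90: heading 329 -> 59
FD 2: (8,9) -> (9.03,10.714) [heading=59, draw]
FD 4: (9.03,10.714) -> (11.09,14.143) [heading=59, draw]
LT 180: heading 59 -> 239
FD 8: (11.09,14.143) -> (6.97,7.286) [heading=239, draw]
FD 19: (6.97,7.286) -> (-2.816,-9.001) [heading=239, draw]
Final: pos=(-2.816,-9.001), heading=239, 6 segment(s) drawn

Start position: (8, 7)
Final position: (-2.816, -9.001)
Distance = 19.313; >= 1e-6 -> NOT closed

Answer: no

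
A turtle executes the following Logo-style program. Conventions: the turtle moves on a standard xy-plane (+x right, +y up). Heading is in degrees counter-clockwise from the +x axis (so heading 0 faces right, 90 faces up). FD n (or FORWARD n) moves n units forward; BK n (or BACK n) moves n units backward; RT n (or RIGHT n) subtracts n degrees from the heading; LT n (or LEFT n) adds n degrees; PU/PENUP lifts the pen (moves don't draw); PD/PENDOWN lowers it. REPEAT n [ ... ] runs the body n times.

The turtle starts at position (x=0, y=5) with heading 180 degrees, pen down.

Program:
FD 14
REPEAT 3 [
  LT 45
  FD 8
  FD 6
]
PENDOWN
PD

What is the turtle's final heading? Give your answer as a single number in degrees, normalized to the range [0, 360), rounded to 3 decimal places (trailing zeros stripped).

Answer: 315

Derivation:
Executing turtle program step by step:
Start: pos=(0,5), heading=180, pen down
FD 14: (0,5) -> (-14,5) [heading=180, draw]
REPEAT 3 [
  -- iteration 1/3 --
  LT 45: heading 180 -> 225
  FD 8: (-14,5) -> (-19.657,-0.657) [heading=225, draw]
  FD 6: (-19.657,-0.657) -> (-23.899,-4.899) [heading=225, draw]
  -- iteration 2/3 --
  LT 45: heading 225 -> 270
  FD 8: (-23.899,-4.899) -> (-23.899,-12.899) [heading=270, draw]
  FD 6: (-23.899,-12.899) -> (-23.899,-18.899) [heading=270, draw]
  -- iteration 3/3 --
  LT 45: heading 270 -> 315
  FD 8: (-23.899,-18.899) -> (-18.243,-24.556) [heading=315, draw]
  FD 6: (-18.243,-24.556) -> (-14,-28.799) [heading=315, draw]
]
PD: pen down
PD: pen down
Final: pos=(-14,-28.799), heading=315, 7 segment(s) drawn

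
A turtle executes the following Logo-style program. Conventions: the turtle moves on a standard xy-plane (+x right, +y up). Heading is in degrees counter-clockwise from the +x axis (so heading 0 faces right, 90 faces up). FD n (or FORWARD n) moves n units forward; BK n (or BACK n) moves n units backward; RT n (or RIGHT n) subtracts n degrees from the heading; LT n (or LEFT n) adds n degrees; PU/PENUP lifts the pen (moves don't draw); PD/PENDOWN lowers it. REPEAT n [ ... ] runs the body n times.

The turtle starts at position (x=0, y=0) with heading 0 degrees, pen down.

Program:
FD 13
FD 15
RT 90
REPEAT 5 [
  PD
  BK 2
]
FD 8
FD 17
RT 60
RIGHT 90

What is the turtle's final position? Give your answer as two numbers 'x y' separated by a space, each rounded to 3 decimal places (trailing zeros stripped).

Answer: 28 -15

Derivation:
Executing turtle program step by step:
Start: pos=(0,0), heading=0, pen down
FD 13: (0,0) -> (13,0) [heading=0, draw]
FD 15: (13,0) -> (28,0) [heading=0, draw]
RT 90: heading 0 -> 270
REPEAT 5 [
  -- iteration 1/5 --
  PD: pen down
  BK 2: (28,0) -> (28,2) [heading=270, draw]
  -- iteration 2/5 --
  PD: pen down
  BK 2: (28,2) -> (28,4) [heading=270, draw]
  -- iteration 3/5 --
  PD: pen down
  BK 2: (28,4) -> (28,6) [heading=270, draw]
  -- iteration 4/5 --
  PD: pen down
  BK 2: (28,6) -> (28,8) [heading=270, draw]
  -- iteration 5/5 --
  PD: pen down
  BK 2: (28,8) -> (28,10) [heading=270, draw]
]
FD 8: (28,10) -> (28,2) [heading=270, draw]
FD 17: (28,2) -> (28,-15) [heading=270, draw]
RT 60: heading 270 -> 210
RT 90: heading 210 -> 120
Final: pos=(28,-15), heading=120, 9 segment(s) drawn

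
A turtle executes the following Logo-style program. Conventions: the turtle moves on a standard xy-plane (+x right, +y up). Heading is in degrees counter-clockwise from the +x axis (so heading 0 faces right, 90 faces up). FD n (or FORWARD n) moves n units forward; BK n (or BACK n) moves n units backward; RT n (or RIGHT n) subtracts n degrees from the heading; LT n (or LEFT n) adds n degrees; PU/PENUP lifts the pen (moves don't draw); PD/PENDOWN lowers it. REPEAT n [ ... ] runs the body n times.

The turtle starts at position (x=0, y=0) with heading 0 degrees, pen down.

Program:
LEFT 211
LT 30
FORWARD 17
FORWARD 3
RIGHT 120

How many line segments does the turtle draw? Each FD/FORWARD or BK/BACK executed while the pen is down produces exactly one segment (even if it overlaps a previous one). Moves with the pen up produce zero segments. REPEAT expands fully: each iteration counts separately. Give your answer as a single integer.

Executing turtle program step by step:
Start: pos=(0,0), heading=0, pen down
LT 211: heading 0 -> 211
LT 30: heading 211 -> 241
FD 17: (0,0) -> (-8.242,-14.869) [heading=241, draw]
FD 3: (-8.242,-14.869) -> (-9.696,-17.492) [heading=241, draw]
RT 120: heading 241 -> 121
Final: pos=(-9.696,-17.492), heading=121, 2 segment(s) drawn
Segments drawn: 2

Answer: 2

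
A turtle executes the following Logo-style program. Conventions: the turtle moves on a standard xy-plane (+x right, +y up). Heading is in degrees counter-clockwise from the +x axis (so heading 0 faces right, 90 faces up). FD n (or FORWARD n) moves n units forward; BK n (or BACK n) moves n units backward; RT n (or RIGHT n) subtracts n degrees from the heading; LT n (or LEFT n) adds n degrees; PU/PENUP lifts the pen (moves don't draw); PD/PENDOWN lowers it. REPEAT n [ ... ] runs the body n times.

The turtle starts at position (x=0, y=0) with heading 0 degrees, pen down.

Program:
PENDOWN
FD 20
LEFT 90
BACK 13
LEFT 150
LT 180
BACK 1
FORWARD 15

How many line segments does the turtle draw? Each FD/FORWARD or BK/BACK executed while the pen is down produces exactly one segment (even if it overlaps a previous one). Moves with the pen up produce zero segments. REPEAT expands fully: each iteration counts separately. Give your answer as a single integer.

Answer: 4

Derivation:
Executing turtle program step by step:
Start: pos=(0,0), heading=0, pen down
PD: pen down
FD 20: (0,0) -> (20,0) [heading=0, draw]
LT 90: heading 0 -> 90
BK 13: (20,0) -> (20,-13) [heading=90, draw]
LT 150: heading 90 -> 240
LT 180: heading 240 -> 60
BK 1: (20,-13) -> (19.5,-13.866) [heading=60, draw]
FD 15: (19.5,-13.866) -> (27,-0.876) [heading=60, draw]
Final: pos=(27,-0.876), heading=60, 4 segment(s) drawn
Segments drawn: 4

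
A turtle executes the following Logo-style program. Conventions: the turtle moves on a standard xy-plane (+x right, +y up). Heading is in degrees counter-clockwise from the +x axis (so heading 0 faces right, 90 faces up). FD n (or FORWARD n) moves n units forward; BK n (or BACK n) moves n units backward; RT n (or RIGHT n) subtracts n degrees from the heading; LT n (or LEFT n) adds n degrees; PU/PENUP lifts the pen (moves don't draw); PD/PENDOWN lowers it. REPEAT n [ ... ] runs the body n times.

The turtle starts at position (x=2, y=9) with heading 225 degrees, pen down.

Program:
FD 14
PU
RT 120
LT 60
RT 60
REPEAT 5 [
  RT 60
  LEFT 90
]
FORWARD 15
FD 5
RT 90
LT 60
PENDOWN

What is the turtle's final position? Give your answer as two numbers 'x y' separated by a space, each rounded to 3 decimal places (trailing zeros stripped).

Answer: -13.076 -20.218

Derivation:
Executing turtle program step by step:
Start: pos=(2,9), heading=225, pen down
FD 14: (2,9) -> (-7.899,-0.899) [heading=225, draw]
PU: pen up
RT 120: heading 225 -> 105
LT 60: heading 105 -> 165
RT 60: heading 165 -> 105
REPEAT 5 [
  -- iteration 1/5 --
  RT 60: heading 105 -> 45
  LT 90: heading 45 -> 135
  -- iteration 2/5 --
  RT 60: heading 135 -> 75
  LT 90: heading 75 -> 165
  -- iteration 3/5 --
  RT 60: heading 165 -> 105
  LT 90: heading 105 -> 195
  -- iteration 4/5 --
  RT 60: heading 195 -> 135
  LT 90: heading 135 -> 225
  -- iteration 5/5 --
  RT 60: heading 225 -> 165
  LT 90: heading 165 -> 255
]
FD 15: (-7.899,-0.899) -> (-11.782,-15.388) [heading=255, move]
FD 5: (-11.782,-15.388) -> (-13.076,-20.218) [heading=255, move]
RT 90: heading 255 -> 165
LT 60: heading 165 -> 225
PD: pen down
Final: pos=(-13.076,-20.218), heading=225, 1 segment(s) drawn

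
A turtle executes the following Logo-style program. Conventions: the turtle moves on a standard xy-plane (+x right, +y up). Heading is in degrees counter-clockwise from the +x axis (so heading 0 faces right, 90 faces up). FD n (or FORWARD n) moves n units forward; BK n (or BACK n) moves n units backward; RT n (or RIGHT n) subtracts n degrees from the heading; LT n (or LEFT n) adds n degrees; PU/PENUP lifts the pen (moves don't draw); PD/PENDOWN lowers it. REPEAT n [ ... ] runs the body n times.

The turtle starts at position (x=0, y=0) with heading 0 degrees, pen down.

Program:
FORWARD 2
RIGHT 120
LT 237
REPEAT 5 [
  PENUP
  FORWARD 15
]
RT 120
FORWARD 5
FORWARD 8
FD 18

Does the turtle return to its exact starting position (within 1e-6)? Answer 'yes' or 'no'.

Answer: no

Derivation:
Executing turtle program step by step:
Start: pos=(0,0), heading=0, pen down
FD 2: (0,0) -> (2,0) [heading=0, draw]
RT 120: heading 0 -> 240
LT 237: heading 240 -> 117
REPEAT 5 [
  -- iteration 1/5 --
  PU: pen up
  FD 15: (2,0) -> (-4.81,13.365) [heading=117, move]
  -- iteration 2/5 --
  PU: pen up
  FD 15: (-4.81,13.365) -> (-11.62,26.73) [heading=117, move]
  -- iteration 3/5 --
  PU: pen up
  FD 15: (-11.62,26.73) -> (-18.43,40.095) [heading=117, move]
  -- iteration 4/5 --
  PU: pen up
  FD 15: (-18.43,40.095) -> (-25.239,53.46) [heading=117, move]
  -- iteration 5/5 --
  PU: pen up
  FD 15: (-25.239,53.46) -> (-32.049,66.825) [heading=117, move]
]
RT 120: heading 117 -> 357
FD 5: (-32.049,66.825) -> (-27.056,66.564) [heading=357, move]
FD 8: (-27.056,66.564) -> (-19.067,66.145) [heading=357, move]
FD 18: (-19.067,66.145) -> (-1.092,65.203) [heading=357, move]
Final: pos=(-1.092,65.203), heading=357, 1 segment(s) drawn

Start position: (0, 0)
Final position: (-1.092, 65.203)
Distance = 65.212; >= 1e-6 -> NOT closed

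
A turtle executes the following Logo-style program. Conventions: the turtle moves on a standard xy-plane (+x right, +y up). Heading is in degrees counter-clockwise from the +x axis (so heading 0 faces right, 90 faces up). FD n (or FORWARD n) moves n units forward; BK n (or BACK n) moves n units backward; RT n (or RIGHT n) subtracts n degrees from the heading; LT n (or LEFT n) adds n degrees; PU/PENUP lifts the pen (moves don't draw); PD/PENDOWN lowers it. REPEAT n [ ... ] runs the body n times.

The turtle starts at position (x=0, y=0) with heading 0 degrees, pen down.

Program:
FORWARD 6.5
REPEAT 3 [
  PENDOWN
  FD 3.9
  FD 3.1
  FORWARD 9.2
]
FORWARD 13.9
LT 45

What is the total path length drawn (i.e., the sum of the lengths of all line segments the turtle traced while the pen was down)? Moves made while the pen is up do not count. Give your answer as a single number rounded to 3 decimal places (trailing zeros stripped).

Answer: 69

Derivation:
Executing turtle program step by step:
Start: pos=(0,0), heading=0, pen down
FD 6.5: (0,0) -> (6.5,0) [heading=0, draw]
REPEAT 3 [
  -- iteration 1/3 --
  PD: pen down
  FD 3.9: (6.5,0) -> (10.4,0) [heading=0, draw]
  FD 3.1: (10.4,0) -> (13.5,0) [heading=0, draw]
  FD 9.2: (13.5,0) -> (22.7,0) [heading=0, draw]
  -- iteration 2/3 --
  PD: pen down
  FD 3.9: (22.7,0) -> (26.6,0) [heading=0, draw]
  FD 3.1: (26.6,0) -> (29.7,0) [heading=0, draw]
  FD 9.2: (29.7,0) -> (38.9,0) [heading=0, draw]
  -- iteration 3/3 --
  PD: pen down
  FD 3.9: (38.9,0) -> (42.8,0) [heading=0, draw]
  FD 3.1: (42.8,0) -> (45.9,0) [heading=0, draw]
  FD 9.2: (45.9,0) -> (55.1,0) [heading=0, draw]
]
FD 13.9: (55.1,0) -> (69,0) [heading=0, draw]
LT 45: heading 0 -> 45
Final: pos=(69,0), heading=45, 11 segment(s) drawn

Segment lengths:
  seg 1: (0,0) -> (6.5,0), length = 6.5
  seg 2: (6.5,0) -> (10.4,0), length = 3.9
  seg 3: (10.4,0) -> (13.5,0), length = 3.1
  seg 4: (13.5,0) -> (22.7,0), length = 9.2
  seg 5: (22.7,0) -> (26.6,0), length = 3.9
  seg 6: (26.6,0) -> (29.7,0), length = 3.1
  seg 7: (29.7,0) -> (38.9,0), length = 9.2
  seg 8: (38.9,0) -> (42.8,0), length = 3.9
  seg 9: (42.8,0) -> (45.9,0), length = 3.1
  seg 10: (45.9,0) -> (55.1,0), length = 9.2
  seg 11: (55.1,0) -> (69,0), length = 13.9
Total = 69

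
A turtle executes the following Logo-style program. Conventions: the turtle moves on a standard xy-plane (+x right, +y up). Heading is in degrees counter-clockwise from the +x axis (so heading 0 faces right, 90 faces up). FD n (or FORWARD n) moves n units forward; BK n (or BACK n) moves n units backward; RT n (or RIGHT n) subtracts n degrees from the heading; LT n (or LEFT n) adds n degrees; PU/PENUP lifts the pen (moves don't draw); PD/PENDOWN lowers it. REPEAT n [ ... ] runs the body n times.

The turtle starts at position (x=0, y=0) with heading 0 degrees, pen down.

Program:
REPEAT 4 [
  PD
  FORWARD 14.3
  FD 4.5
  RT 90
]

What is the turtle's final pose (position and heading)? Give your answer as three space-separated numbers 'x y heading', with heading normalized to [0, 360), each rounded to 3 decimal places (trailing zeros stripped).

Executing turtle program step by step:
Start: pos=(0,0), heading=0, pen down
REPEAT 4 [
  -- iteration 1/4 --
  PD: pen down
  FD 14.3: (0,0) -> (14.3,0) [heading=0, draw]
  FD 4.5: (14.3,0) -> (18.8,0) [heading=0, draw]
  RT 90: heading 0 -> 270
  -- iteration 2/4 --
  PD: pen down
  FD 14.3: (18.8,0) -> (18.8,-14.3) [heading=270, draw]
  FD 4.5: (18.8,-14.3) -> (18.8,-18.8) [heading=270, draw]
  RT 90: heading 270 -> 180
  -- iteration 3/4 --
  PD: pen down
  FD 14.3: (18.8,-18.8) -> (4.5,-18.8) [heading=180, draw]
  FD 4.5: (4.5,-18.8) -> (0,-18.8) [heading=180, draw]
  RT 90: heading 180 -> 90
  -- iteration 4/4 --
  PD: pen down
  FD 14.3: (0,-18.8) -> (0,-4.5) [heading=90, draw]
  FD 4.5: (0,-4.5) -> (0,0) [heading=90, draw]
  RT 90: heading 90 -> 0
]
Final: pos=(0,0), heading=0, 8 segment(s) drawn

Answer: 0 0 0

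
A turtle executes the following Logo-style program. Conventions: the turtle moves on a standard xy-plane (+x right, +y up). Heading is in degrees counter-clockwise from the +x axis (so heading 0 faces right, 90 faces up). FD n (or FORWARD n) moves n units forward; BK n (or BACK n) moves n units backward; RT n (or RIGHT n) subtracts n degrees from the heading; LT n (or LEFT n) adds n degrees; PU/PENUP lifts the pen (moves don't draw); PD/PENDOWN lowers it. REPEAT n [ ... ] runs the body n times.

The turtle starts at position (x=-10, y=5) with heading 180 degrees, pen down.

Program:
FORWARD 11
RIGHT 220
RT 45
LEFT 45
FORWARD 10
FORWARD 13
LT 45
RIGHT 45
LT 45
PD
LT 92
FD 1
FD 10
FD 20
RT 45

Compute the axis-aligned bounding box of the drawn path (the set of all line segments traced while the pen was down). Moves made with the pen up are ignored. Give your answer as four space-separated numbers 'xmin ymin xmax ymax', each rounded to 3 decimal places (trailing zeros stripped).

Executing turtle program step by step:
Start: pos=(-10,5), heading=180, pen down
FD 11: (-10,5) -> (-21,5) [heading=180, draw]
RT 220: heading 180 -> 320
RT 45: heading 320 -> 275
LT 45: heading 275 -> 320
FD 10: (-21,5) -> (-13.34,-1.428) [heading=320, draw]
FD 13: (-13.34,-1.428) -> (-3.381,-9.784) [heading=320, draw]
LT 45: heading 320 -> 5
RT 45: heading 5 -> 320
LT 45: heading 320 -> 5
PD: pen down
LT 92: heading 5 -> 97
FD 1: (-3.381,-9.784) -> (-3.503,-8.792) [heading=97, draw]
FD 10: (-3.503,-8.792) -> (-4.722,1.134) [heading=97, draw]
FD 20: (-4.722,1.134) -> (-7.159,20.985) [heading=97, draw]
RT 45: heading 97 -> 52
Final: pos=(-7.159,20.985), heading=52, 6 segment(s) drawn

Segment endpoints: x in {-21, -13.34, -10, -7.159, -4.722, -3.503, -3.381}, y in {-9.784, -8.792, -1.428, 1.134, 5, 5, 20.985}
xmin=-21, ymin=-9.784, xmax=-3.381, ymax=20.985

Answer: -21 -9.784 -3.381 20.985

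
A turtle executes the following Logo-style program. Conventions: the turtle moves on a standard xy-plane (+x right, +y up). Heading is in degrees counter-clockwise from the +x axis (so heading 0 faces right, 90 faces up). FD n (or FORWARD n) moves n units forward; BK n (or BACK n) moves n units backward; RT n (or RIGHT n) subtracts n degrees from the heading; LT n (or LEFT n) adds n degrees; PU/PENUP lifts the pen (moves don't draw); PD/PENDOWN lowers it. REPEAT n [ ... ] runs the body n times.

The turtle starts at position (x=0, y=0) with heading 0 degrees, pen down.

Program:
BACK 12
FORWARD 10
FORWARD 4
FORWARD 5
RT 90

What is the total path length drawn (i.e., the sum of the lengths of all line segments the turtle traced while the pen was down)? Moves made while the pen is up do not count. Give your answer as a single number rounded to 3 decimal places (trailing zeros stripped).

Executing turtle program step by step:
Start: pos=(0,0), heading=0, pen down
BK 12: (0,0) -> (-12,0) [heading=0, draw]
FD 10: (-12,0) -> (-2,0) [heading=0, draw]
FD 4: (-2,0) -> (2,0) [heading=0, draw]
FD 5: (2,0) -> (7,0) [heading=0, draw]
RT 90: heading 0 -> 270
Final: pos=(7,0), heading=270, 4 segment(s) drawn

Segment lengths:
  seg 1: (0,0) -> (-12,0), length = 12
  seg 2: (-12,0) -> (-2,0), length = 10
  seg 3: (-2,0) -> (2,0), length = 4
  seg 4: (2,0) -> (7,0), length = 5
Total = 31

Answer: 31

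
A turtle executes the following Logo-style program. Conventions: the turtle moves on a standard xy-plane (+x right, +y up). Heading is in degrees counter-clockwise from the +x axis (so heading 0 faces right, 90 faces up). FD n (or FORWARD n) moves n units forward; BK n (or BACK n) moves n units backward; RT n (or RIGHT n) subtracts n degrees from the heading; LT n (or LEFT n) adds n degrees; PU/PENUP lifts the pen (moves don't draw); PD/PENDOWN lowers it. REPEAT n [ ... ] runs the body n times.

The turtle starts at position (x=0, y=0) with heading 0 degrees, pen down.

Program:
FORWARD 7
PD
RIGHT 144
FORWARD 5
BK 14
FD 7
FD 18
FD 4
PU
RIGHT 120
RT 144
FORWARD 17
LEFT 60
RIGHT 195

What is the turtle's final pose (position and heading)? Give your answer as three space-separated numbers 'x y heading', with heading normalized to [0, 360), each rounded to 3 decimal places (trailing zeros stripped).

Executing turtle program step by step:
Start: pos=(0,0), heading=0, pen down
FD 7: (0,0) -> (7,0) [heading=0, draw]
PD: pen down
RT 144: heading 0 -> 216
FD 5: (7,0) -> (2.955,-2.939) [heading=216, draw]
BK 14: (2.955,-2.939) -> (14.281,5.29) [heading=216, draw]
FD 7: (14.281,5.29) -> (8.618,1.176) [heading=216, draw]
FD 18: (8.618,1.176) -> (-5.944,-9.405) [heading=216, draw]
FD 4: (-5.944,-9.405) -> (-9.18,-11.756) [heading=216, draw]
PU: pen up
RT 120: heading 216 -> 96
RT 144: heading 96 -> 312
FD 17: (-9.18,-11.756) -> (2.195,-24.389) [heading=312, move]
LT 60: heading 312 -> 12
RT 195: heading 12 -> 177
Final: pos=(2.195,-24.389), heading=177, 6 segment(s) drawn

Answer: 2.195 -24.389 177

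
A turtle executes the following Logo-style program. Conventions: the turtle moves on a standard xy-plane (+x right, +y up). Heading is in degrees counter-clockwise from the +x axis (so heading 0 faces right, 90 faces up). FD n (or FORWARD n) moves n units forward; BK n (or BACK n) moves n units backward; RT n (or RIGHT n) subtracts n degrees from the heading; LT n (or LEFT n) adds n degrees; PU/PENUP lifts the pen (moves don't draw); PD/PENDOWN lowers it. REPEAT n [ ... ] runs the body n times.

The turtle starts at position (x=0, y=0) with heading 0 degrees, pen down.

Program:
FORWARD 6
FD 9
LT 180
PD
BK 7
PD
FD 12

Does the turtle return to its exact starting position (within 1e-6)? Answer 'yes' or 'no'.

Answer: no

Derivation:
Executing turtle program step by step:
Start: pos=(0,0), heading=0, pen down
FD 6: (0,0) -> (6,0) [heading=0, draw]
FD 9: (6,0) -> (15,0) [heading=0, draw]
LT 180: heading 0 -> 180
PD: pen down
BK 7: (15,0) -> (22,0) [heading=180, draw]
PD: pen down
FD 12: (22,0) -> (10,0) [heading=180, draw]
Final: pos=(10,0), heading=180, 4 segment(s) drawn

Start position: (0, 0)
Final position: (10, 0)
Distance = 10; >= 1e-6 -> NOT closed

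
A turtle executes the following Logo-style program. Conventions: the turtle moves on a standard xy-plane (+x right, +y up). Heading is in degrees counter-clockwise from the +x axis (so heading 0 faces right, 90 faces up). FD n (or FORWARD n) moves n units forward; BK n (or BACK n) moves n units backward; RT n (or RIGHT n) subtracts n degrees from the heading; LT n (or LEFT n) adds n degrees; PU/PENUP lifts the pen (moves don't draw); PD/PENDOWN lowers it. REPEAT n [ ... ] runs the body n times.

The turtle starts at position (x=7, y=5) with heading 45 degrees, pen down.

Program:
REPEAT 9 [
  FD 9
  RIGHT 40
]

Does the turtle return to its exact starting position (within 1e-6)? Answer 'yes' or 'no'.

Executing turtle program step by step:
Start: pos=(7,5), heading=45, pen down
REPEAT 9 [
  -- iteration 1/9 --
  FD 9: (7,5) -> (13.364,11.364) [heading=45, draw]
  RT 40: heading 45 -> 5
  -- iteration 2/9 --
  FD 9: (13.364,11.364) -> (22.33,12.148) [heading=5, draw]
  RT 40: heading 5 -> 325
  -- iteration 3/9 --
  FD 9: (22.33,12.148) -> (29.702,6.986) [heading=325, draw]
  RT 40: heading 325 -> 285
  -- iteration 4/9 --
  FD 9: (29.702,6.986) -> (32.031,-1.707) [heading=285, draw]
  RT 40: heading 285 -> 245
  -- iteration 5/9 --
  FD 9: (32.031,-1.707) -> (28.228,-9.864) [heading=245, draw]
  RT 40: heading 245 -> 205
  -- iteration 6/9 --
  FD 9: (28.228,-9.864) -> (20.071,-13.667) [heading=205, draw]
  RT 40: heading 205 -> 165
  -- iteration 7/9 --
  FD 9: (20.071,-13.667) -> (11.378,-11.338) [heading=165, draw]
  RT 40: heading 165 -> 125
  -- iteration 8/9 --
  FD 9: (11.378,-11.338) -> (6.216,-3.966) [heading=125, draw]
  RT 40: heading 125 -> 85
  -- iteration 9/9 --
  FD 9: (6.216,-3.966) -> (7,5) [heading=85, draw]
  RT 40: heading 85 -> 45
]
Final: pos=(7,5), heading=45, 9 segment(s) drawn

Start position: (7, 5)
Final position: (7, 5)
Distance = 0; < 1e-6 -> CLOSED

Answer: yes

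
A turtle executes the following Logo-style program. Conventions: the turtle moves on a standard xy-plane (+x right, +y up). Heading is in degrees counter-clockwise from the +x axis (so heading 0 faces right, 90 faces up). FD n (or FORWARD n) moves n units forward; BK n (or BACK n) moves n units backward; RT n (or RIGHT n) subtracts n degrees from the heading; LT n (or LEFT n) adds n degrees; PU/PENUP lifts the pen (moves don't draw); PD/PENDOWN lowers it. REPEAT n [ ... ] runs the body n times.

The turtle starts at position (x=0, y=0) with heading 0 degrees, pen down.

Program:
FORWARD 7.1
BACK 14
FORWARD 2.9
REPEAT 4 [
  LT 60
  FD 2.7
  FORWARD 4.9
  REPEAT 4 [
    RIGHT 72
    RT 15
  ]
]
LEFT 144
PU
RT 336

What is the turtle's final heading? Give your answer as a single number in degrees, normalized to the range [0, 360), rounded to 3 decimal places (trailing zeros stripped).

Answer: 96

Derivation:
Executing turtle program step by step:
Start: pos=(0,0), heading=0, pen down
FD 7.1: (0,0) -> (7.1,0) [heading=0, draw]
BK 14: (7.1,0) -> (-6.9,0) [heading=0, draw]
FD 2.9: (-6.9,0) -> (-4,0) [heading=0, draw]
REPEAT 4 [
  -- iteration 1/4 --
  LT 60: heading 0 -> 60
  FD 2.7: (-4,0) -> (-2.65,2.338) [heading=60, draw]
  FD 4.9: (-2.65,2.338) -> (-0.2,6.582) [heading=60, draw]
  REPEAT 4 [
    -- iteration 1/4 --
    RT 72: heading 60 -> 348
    RT 15: heading 348 -> 333
    -- iteration 2/4 --
    RT 72: heading 333 -> 261
    RT 15: heading 261 -> 246
    -- iteration 3/4 --
    RT 72: heading 246 -> 174
    RT 15: heading 174 -> 159
    -- iteration 4/4 --
    RT 72: heading 159 -> 87
    RT 15: heading 87 -> 72
  ]
  -- iteration 2/4 --
  LT 60: heading 72 -> 132
  FD 2.7: (-0.2,6.582) -> (-2.007,8.588) [heading=132, draw]
  FD 4.9: (-2.007,8.588) -> (-5.285,12.23) [heading=132, draw]
  REPEAT 4 [
    -- iteration 1/4 --
    RT 72: heading 132 -> 60
    RT 15: heading 60 -> 45
    -- iteration 2/4 --
    RT 72: heading 45 -> 333
    RT 15: heading 333 -> 318
    -- iteration 3/4 --
    RT 72: heading 318 -> 246
    RT 15: heading 246 -> 231
    -- iteration 4/4 --
    RT 72: heading 231 -> 159
    RT 15: heading 159 -> 144
  ]
  -- iteration 3/4 --
  LT 60: heading 144 -> 204
  FD 2.7: (-5.285,12.23) -> (-7.752,11.132) [heading=204, draw]
  FD 4.9: (-7.752,11.132) -> (-12.228,9.138) [heading=204, draw]
  REPEAT 4 [
    -- iteration 1/4 --
    RT 72: heading 204 -> 132
    RT 15: heading 132 -> 117
    -- iteration 2/4 --
    RT 72: heading 117 -> 45
    RT 15: heading 45 -> 30
    -- iteration 3/4 --
    RT 72: heading 30 -> 318
    RT 15: heading 318 -> 303
    -- iteration 4/4 --
    RT 72: heading 303 -> 231
    RT 15: heading 231 -> 216
  ]
  -- iteration 4/4 --
  LT 60: heading 216 -> 276
  FD 2.7: (-12.228,9.138) -> (-11.946,6.453) [heading=276, draw]
  FD 4.9: (-11.946,6.453) -> (-11.434,1.58) [heading=276, draw]
  REPEAT 4 [
    -- iteration 1/4 --
    RT 72: heading 276 -> 204
    RT 15: heading 204 -> 189
    -- iteration 2/4 --
    RT 72: heading 189 -> 117
    RT 15: heading 117 -> 102
    -- iteration 3/4 --
    RT 72: heading 102 -> 30
    RT 15: heading 30 -> 15
    -- iteration 4/4 --
    RT 72: heading 15 -> 303
    RT 15: heading 303 -> 288
  ]
]
LT 144: heading 288 -> 72
PU: pen up
RT 336: heading 72 -> 96
Final: pos=(-11.434,1.58), heading=96, 11 segment(s) drawn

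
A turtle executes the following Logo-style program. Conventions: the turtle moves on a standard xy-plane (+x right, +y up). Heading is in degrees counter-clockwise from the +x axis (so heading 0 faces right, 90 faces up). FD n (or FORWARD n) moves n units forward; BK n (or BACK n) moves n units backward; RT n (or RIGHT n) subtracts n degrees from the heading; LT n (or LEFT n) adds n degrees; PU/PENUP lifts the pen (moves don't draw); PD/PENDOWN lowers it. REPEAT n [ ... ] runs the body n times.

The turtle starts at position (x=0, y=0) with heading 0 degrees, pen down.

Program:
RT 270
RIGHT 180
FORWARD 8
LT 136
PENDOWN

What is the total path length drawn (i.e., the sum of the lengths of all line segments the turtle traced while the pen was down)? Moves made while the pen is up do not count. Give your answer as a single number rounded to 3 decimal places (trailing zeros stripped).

Answer: 8

Derivation:
Executing turtle program step by step:
Start: pos=(0,0), heading=0, pen down
RT 270: heading 0 -> 90
RT 180: heading 90 -> 270
FD 8: (0,0) -> (0,-8) [heading=270, draw]
LT 136: heading 270 -> 46
PD: pen down
Final: pos=(0,-8), heading=46, 1 segment(s) drawn

Segment lengths:
  seg 1: (0,0) -> (0,-8), length = 8
Total = 8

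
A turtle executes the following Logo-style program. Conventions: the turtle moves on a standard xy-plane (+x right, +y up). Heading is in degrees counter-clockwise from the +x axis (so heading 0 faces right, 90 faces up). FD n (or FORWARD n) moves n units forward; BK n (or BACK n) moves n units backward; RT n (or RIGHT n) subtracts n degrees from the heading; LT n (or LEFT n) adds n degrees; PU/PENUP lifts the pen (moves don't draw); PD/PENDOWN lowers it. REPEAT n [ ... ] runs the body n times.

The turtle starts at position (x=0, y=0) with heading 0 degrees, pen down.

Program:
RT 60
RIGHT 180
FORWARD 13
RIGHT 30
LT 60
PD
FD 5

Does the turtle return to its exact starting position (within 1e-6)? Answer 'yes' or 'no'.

Answer: no

Derivation:
Executing turtle program step by step:
Start: pos=(0,0), heading=0, pen down
RT 60: heading 0 -> 300
RT 180: heading 300 -> 120
FD 13: (0,0) -> (-6.5,11.258) [heading=120, draw]
RT 30: heading 120 -> 90
LT 60: heading 90 -> 150
PD: pen down
FD 5: (-6.5,11.258) -> (-10.83,13.758) [heading=150, draw]
Final: pos=(-10.83,13.758), heading=150, 2 segment(s) drawn

Start position: (0, 0)
Final position: (-10.83, 13.758)
Distance = 17.51; >= 1e-6 -> NOT closed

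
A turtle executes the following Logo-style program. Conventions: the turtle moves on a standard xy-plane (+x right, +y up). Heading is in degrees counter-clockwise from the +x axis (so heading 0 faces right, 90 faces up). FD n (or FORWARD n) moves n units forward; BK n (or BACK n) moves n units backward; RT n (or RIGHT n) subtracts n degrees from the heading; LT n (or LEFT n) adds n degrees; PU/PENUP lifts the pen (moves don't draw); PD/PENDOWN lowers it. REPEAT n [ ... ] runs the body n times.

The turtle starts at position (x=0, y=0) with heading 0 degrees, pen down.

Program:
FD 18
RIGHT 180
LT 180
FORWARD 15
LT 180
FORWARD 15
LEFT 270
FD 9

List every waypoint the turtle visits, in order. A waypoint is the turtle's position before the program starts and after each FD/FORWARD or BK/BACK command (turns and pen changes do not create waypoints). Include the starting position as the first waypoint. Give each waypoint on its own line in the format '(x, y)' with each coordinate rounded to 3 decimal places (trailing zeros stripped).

Answer: (0, 0)
(18, 0)
(33, 0)
(18, 0)
(18, 9)

Derivation:
Executing turtle program step by step:
Start: pos=(0,0), heading=0, pen down
FD 18: (0,0) -> (18,0) [heading=0, draw]
RT 180: heading 0 -> 180
LT 180: heading 180 -> 0
FD 15: (18,0) -> (33,0) [heading=0, draw]
LT 180: heading 0 -> 180
FD 15: (33,0) -> (18,0) [heading=180, draw]
LT 270: heading 180 -> 90
FD 9: (18,0) -> (18,9) [heading=90, draw]
Final: pos=(18,9), heading=90, 4 segment(s) drawn
Waypoints (5 total):
(0, 0)
(18, 0)
(33, 0)
(18, 0)
(18, 9)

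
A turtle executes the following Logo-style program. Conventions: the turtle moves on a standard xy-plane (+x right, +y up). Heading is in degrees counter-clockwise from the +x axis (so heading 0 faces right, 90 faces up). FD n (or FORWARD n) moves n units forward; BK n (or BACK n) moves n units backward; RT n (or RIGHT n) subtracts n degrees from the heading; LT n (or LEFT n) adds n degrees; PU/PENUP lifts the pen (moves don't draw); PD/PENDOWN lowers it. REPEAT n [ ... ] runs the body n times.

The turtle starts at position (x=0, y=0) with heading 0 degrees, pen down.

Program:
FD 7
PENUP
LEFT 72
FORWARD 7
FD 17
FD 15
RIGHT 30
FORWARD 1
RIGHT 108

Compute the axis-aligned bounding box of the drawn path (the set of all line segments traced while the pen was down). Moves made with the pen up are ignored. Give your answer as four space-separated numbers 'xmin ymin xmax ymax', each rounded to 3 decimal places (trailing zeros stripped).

Executing turtle program step by step:
Start: pos=(0,0), heading=0, pen down
FD 7: (0,0) -> (7,0) [heading=0, draw]
PU: pen up
LT 72: heading 0 -> 72
FD 7: (7,0) -> (9.163,6.657) [heading=72, move]
FD 17: (9.163,6.657) -> (14.416,22.825) [heading=72, move]
FD 15: (14.416,22.825) -> (19.052,37.091) [heading=72, move]
RT 30: heading 72 -> 42
FD 1: (19.052,37.091) -> (19.795,37.76) [heading=42, move]
RT 108: heading 42 -> 294
Final: pos=(19.795,37.76), heading=294, 1 segment(s) drawn

Segment endpoints: x in {0, 7}, y in {0}
xmin=0, ymin=0, xmax=7, ymax=0

Answer: 0 0 7 0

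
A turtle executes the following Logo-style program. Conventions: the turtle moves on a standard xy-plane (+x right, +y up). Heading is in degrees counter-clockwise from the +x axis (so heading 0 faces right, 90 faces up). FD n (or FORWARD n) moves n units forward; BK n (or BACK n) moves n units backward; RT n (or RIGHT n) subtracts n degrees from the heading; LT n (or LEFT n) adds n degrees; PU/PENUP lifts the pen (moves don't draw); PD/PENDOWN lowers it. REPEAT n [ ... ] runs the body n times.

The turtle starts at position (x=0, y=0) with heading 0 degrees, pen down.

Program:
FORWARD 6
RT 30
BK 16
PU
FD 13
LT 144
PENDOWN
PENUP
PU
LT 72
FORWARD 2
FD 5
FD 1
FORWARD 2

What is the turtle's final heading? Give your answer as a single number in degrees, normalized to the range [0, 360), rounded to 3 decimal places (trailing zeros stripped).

Answer: 186

Derivation:
Executing turtle program step by step:
Start: pos=(0,0), heading=0, pen down
FD 6: (0,0) -> (6,0) [heading=0, draw]
RT 30: heading 0 -> 330
BK 16: (6,0) -> (-7.856,8) [heading=330, draw]
PU: pen up
FD 13: (-7.856,8) -> (3.402,1.5) [heading=330, move]
LT 144: heading 330 -> 114
PD: pen down
PU: pen up
PU: pen up
LT 72: heading 114 -> 186
FD 2: (3.402,1.5) -> (1.413,1.291) [heading=186, move]
FD 5: (1.413,1.291) -> (-3.56,0.768) [heading=186, move]
FD 1: (-3.56,0.768) -> (-4.554,0.664) [heading=186, move]
FD 2: (-4.554,0.664) -> (-6.543,0.455) [heading=186, move]
Final: pos=(-6.543,0.455), heading=186, 2 segment(s) drawn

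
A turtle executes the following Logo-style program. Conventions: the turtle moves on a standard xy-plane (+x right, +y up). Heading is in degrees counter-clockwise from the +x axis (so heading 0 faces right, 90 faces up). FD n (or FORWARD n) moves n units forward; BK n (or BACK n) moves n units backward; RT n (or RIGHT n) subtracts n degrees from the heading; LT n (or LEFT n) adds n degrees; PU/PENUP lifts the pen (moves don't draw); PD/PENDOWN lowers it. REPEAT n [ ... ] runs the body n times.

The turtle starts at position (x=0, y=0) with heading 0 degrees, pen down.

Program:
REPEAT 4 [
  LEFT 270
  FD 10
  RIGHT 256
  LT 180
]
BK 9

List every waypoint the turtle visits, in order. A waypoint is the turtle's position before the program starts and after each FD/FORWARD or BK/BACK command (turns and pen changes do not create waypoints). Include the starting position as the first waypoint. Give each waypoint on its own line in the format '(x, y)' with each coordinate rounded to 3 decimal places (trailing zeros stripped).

Answer: (0, 0)
(0, -10)
(-2.419, -0.297)
(2.275, -9.127)
(-4.416, -1.695)
(-9.449, -9.156)

Derivation:
Executing turtle program step by step:
Start: pos=(0,0), heading=0, pen down
REPEAT 4 [
  -- iteration 1/4 --
  LT 270: heading 0 -> 270
  FD 10: (0,0) -> (0,-10) [heading=270, draw]
  RT 256: heading 270 -> 14
  LT 180: heading 14 -> 194
  -- iteration 2/4 --
  LT 270: heading 194 -> 104
  FD 10: (0,-10) -> (-2.419,-0.297) [heading=104, draw]
  RT 256: heading 104 -> 208
  LT 180: heading 208 -> 28
  -- iteration 3/4 --
  LT 270: heading 28 -> 298
  FD 10: (-2.419,-0.297) -> (2.275,-9.127) [heading=298, draw]
  RT 256: heading 298 -> 42
  LT 180: heading 42 -> 222
  -- iteration 4/4 --
  LT 270: heading 222 -> 132
  FD 10: (2.275,-9.127) -> (-4.416,-1.695) [heading=132, draw]
  RT 256: heading 132 -> 236
  LT 180: heading 236 -> 56
]
BK 9: (-4.416,-1.695) -> (-9.449,-9.156) [heading=56, draw]
Final: pos=(-9.449,-9.156), heading=56, 5 segment(s) drawn
Waypoints (6 total):
(0, 0)
(0, -10)
(-2.419, -0.297)
(2.275, -9.127)
(-4.416, -1.695)
(-9.449, -9.156)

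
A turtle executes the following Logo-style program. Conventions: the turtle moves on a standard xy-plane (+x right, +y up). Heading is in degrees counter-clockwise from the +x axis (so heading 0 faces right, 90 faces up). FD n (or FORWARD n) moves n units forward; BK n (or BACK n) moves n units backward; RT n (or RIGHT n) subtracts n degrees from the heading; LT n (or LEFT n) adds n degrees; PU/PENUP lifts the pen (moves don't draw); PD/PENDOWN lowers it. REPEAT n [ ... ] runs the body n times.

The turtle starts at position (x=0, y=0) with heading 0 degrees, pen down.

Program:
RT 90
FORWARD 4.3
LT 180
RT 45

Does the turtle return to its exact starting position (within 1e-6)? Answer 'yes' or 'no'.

Answer: no

Derivation:
Executing turtle program step by step:
Start: pos=(0,0), heading=0, pen down
RT 90: heading 0 -> 270
FD 4.3: (0,0) -> (0,-4.3) [heading=270, draw]
LT 180: heading 270 -> 90
RT 45: heading 90 -> 45
Final: pos=(0,-4.3), heading=45, 1 segment(s) drawn

Start position: (0, 0)
Final position: (0, -4.3)
Distance = 4.3; >= 1e-6 -> NOT closed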